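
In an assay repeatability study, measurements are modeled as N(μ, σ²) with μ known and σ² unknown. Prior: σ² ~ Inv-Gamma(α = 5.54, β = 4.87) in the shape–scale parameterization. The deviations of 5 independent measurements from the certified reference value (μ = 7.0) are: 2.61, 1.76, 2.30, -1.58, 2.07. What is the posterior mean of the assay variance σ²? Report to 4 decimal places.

2.2529

With known mean μ and an Inverse-Gamma(α, β) prior on σ², the Normal likelihood is conjugate: posterior is Inv-Gamma(α + n/2, β + Σ(xᵢ−μ)²/2).
Σ(xᵢ−μ)² = (2.61)² + (1.76)² + (2.30)² + (-1.58)² + (2.07)² = 21.9810.
Posterior: Inv-Gamma(5.54 + 5/2, 4.87 + 21.9810/2) = Inv-Gamma(8.04, 15.86050).
E[σ²|data] = β/(α−1) = 15.86050/7.04 = 2.2529.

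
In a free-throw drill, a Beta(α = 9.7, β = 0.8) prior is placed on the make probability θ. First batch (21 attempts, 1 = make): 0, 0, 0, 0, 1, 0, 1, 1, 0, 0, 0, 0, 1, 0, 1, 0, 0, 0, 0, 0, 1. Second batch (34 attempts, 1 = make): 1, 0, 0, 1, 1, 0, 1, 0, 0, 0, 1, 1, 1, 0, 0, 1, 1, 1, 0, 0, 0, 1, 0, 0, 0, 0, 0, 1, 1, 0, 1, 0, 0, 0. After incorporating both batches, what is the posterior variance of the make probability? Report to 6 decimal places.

The Beta prior is conjugate to a Binomial/Bernoulli likelihood; the update adds successes to α and failures to β.
After batch 1: Beta(9.7+6, 0.8+15) = Beta(15.7, 15.8).
After batch 2: Beta(15.7+14, 15.8+20) = Beta(29.7, 35.8).
Var = αβ/((α+β)²(α+β+1)) = 29.7·35.8/(65.5²·66.5) = 0.003727.

0.003727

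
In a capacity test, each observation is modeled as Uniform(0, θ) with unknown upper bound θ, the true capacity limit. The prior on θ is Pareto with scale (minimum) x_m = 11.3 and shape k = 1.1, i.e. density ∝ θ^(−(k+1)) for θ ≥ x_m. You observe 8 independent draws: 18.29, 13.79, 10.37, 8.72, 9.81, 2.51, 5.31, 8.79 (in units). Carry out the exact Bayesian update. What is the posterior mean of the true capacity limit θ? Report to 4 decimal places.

20.5480

A Pareto(scale x_m, shape k) prior on the upper bound θ of Uniform(0, θ) is conjugate: posterior is Pareto(max(x_m, max xᵢ), k + n).
Sample maximum = 18.29; prior scale x_m = 11.3 → posterior scale = max = 18.29.
Posterior shape = 1.1 + 8 = 9.1.
E[θ|data] = k·x_m/(k−1) = 9.1·18.29/8.1 = 20.5480.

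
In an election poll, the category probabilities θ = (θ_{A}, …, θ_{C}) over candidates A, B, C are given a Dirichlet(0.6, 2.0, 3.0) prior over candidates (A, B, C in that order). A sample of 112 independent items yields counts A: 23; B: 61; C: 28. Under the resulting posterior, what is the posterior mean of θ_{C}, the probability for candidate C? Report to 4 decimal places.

0.2636

The Dirichlet prior is conjugate to the Multinomial likelihood: each posterior αⱼ = prior αⱼ + observed count nⱼ.
Posterior concentration: (23.6, 63.0, 31.0), total = 117.6.
E[θ_{C}|data] = α_{C}/Σα = 31.0/117.6 = 0.2636.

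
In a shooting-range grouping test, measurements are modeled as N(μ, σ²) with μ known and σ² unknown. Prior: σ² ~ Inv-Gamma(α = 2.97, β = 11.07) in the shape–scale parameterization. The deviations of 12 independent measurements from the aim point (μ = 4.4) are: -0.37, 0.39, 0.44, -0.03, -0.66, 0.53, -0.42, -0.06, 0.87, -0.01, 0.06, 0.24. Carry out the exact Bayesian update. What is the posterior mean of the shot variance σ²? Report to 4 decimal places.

With known mean μ and an Inverse-Gamma(α, β) prior on σ², the Normal likelihood is conjugate: posterior is Inv-Gamma(α + n/2, β + Σ(xᵢ−μ)²/2).
Σ(xᵢ−μ)² = (-0.37)² + (0.39)² + (0.44)² + (-0.03)² + (-0.66)² + (0.53)² + (-0.42)² + (-0.06)² + (0.87)² + (-0.01)² + (0.06)² + (0.24)² = 2.1982.
Posterior: Inv-Gamma(2.97 + 12/2, 11.07 + 2.1982/2) = Inv-Gamma(8.97, 12.16910).
E[σ²|data] = β/(α−1) = 12.16910/7.97 = 1.5269.

1.5269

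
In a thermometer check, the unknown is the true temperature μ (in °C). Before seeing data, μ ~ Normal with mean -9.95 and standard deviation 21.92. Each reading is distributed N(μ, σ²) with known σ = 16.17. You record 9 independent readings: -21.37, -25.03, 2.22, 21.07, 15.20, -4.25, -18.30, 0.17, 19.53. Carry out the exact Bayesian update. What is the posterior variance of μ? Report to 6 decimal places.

For Normal data with known variance σ², a Normal(μ₀, σ₀²) prior on μ is conjugate. Posterior precision = 1/σ₀² + n/σ²; posterior mean is the precision-weighted average of μ₀ and x̄.
σ₀² = 21.92² = 480.4864, σ² = 16.17² = 261.4689; σ² + n·σ₀² = 261.4689 + 9·480.4864 = 4585.8465.
Posterior precision = 1/σ₀² + n/σ² = 1/480.4864 + 9/261.4689 = (σ² + n·σ₀²)/(σ₀²σ²) = 4585.8465/(480.4864·261.4689); posterior variance σₙ² = σ₀²σ²/(σ² + n·σ₀²) = 480.4864·261.4689/4585.8465 = 27.395651.

27.395651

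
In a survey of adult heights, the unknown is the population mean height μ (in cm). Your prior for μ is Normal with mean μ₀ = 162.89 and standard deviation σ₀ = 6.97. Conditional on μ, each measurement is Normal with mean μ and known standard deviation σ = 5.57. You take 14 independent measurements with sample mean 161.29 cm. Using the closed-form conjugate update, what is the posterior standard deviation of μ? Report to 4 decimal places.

For Normal data with known variance σ², a Normal(μ₀, σ₀²) prior on μ is conjugate. Posterior precision = 1/σ₀² + n/σ²; posterior mean is the precision-weighted average of μ₀ and x̄.
σ₀² = 6.97² = 48.5809, σ² = 5.57² = 31.0249; σ² + n·σ₀² = 31.0249 + 14·48.5809 = 711.1575.
Posterior precision = 1/σ₀² + n/σ² = 1/48.5809 + 14/31.0249 = (σ² + n·σ₀²)/(σ₀²σ²) = 711.1575/(48.5809·31.0249); posterior variance σₙ² = σ₀²σ²/(σ² + n·σ₀²) = 48.5809·31.0249/711.1575 = 2.119386.
Posterior SD = √σₙ² = √(48.5809·31.0249/711.1575) = 1.4558.

1.4558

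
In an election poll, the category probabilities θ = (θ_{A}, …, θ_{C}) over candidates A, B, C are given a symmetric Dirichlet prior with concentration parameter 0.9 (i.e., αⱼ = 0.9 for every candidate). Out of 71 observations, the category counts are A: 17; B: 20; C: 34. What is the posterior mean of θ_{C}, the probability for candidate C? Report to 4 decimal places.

0.4735

The Dirichlet prior is conjugate to the Multinomial likelihood: each posterior αⱼ = prior αⱼ + observed count nⱼ.
Posterior concentration: (17.9, 20.9, 34.9), total = 73.7.
E[θ_{C}|data] = α_{C}/Σα = 34.9/73.7 = 0.4735.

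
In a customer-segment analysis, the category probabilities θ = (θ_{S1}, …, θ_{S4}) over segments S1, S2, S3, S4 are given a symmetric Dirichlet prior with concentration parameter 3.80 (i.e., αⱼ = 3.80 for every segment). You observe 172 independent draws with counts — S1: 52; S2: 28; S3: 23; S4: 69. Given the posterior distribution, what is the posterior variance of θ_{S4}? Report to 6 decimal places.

0.001263

The Dirichlet prior is conjugate to the Multinomial likelihood: each posterior αⱼ = prior αⱼ + observed count nⱼ.
Posterior concentration: (55.80, 31.80, 26.80, 72.80), total = 187.20.
Var[θ_j] = α_j(Σα−α_j)/((Σα)²(Σα+1)) = 72.80·114.40/(187.20²·188.20) = 0.001263.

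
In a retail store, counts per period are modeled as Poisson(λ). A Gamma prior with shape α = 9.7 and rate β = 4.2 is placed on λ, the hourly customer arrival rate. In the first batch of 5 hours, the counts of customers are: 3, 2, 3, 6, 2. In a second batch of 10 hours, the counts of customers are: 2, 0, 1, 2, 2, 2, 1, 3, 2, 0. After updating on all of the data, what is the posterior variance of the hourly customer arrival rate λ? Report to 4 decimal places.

0.1104

With a Gamma(shape α, rate β) prior, the Poisson likelihood is conjugate: the posterior is Gamma(α + ΣXᵢ, β + n).
Batch 1: sum of counts S = 16 over n = 5 hours.
After batch 1: Gamma(α+S, β+n) = Gamma(9.7+16, 4.2+5) = Gamma(25.7, 9.2).
Batch 2: sum of counts S = 15 over n = 10 hours.
After batch 2: Gamma(α+S, β+n) = Gamma(25.7+15, 9.2+10) = Gamma(40.7, 19.2).
Var = α/β² = 40.7/19.2² = 0.1104.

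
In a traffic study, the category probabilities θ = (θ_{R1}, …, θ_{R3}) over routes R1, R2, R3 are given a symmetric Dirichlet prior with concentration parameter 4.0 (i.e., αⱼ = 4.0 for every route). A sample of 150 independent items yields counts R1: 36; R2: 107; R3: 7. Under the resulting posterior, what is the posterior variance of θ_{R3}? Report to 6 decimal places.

The Dirichlet prior is conjugate to the Multinomial likelihood: each posterior αⱼ = prior αⱼ + observed count nⱼ.
Posterior concentration: (40.0, 111.0, 11.0), total = 162.0.
Var[θ_j] = α_j(Σα−α_j)/((Σα)²(Σα+1)) = 11.0·151.0/(162.0²·163.0) = 0.000388.

0.000388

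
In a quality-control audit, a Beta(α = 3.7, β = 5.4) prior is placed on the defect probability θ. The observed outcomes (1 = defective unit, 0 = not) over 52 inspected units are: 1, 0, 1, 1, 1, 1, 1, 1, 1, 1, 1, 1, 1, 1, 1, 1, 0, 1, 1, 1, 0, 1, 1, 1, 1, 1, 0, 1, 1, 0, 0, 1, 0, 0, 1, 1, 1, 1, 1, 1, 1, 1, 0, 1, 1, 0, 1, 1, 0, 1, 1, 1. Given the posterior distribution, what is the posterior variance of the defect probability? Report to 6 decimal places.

0.003162

The Beta prior is conjugate to a Binomial/Bernoulli likelihood; the update adds successes to α and failures to β.
Posterior: Beta(α+k, β+n−k) = Beta(3.7+41, 5.4+11) = Beta(44.7, 16.4).
Var = αβ/((α+β)²(α+β+1)) = 44.7·16.4/(61.1²·62.1) = 0.003162.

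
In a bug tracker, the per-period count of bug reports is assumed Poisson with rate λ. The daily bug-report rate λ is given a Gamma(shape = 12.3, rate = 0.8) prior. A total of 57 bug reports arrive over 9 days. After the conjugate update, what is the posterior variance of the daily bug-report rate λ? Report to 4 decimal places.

0.7216

With a Gamma(shape α, rate β) prior, the Poisson likelihood is conjugate: the posterior is Gamma(α + ΣXᵢ, β + n).
Posterior: Gamma(α+S, β+n) = Gamma(12.3+57, 0.8+9) = Gamma(69.3, 9.8).
Var = α/β² = 69.3/9.8² = 0.7216.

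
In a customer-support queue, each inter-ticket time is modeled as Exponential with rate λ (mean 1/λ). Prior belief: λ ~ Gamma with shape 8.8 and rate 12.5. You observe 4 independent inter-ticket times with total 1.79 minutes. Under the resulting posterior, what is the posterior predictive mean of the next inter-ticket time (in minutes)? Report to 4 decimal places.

With a Gamma(shape α, rate β) prior on the exponential rate λ, the posterior after n observations with total T = Σxᵢ is Gamma(α+n, β+T).
Posterior: Gamma(8.8+4, 12.5+1.79) = Gamma(12.8, 14.29).
The predictive distribution for the next observation is Lomax; its mean is β/(α−1) = 14.29/11.8 = 1.2110.

1.2110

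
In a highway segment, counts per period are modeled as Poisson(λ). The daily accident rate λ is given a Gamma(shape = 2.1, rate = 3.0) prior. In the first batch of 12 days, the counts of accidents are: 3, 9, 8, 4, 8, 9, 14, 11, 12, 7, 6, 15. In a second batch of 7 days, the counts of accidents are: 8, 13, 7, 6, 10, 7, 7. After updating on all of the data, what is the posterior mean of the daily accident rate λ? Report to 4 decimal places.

With a Gamma(shape α, rate β) prior, the Poisson likelihood is conjugate: the posterior is Gamma(α + ΣXᵢ, β + n).
Batch 1: sum of counts S = 106 over n = 12 days.
After batch 1: Gamma(α+S, β+n) = Gamma(2.1+106, 3.0+12) = Gamma(108.1, 15.0).
Batch 2: sum of counts S = 58 over n = 7 days.
After batch 2: Gamma(α+S, β+n) = Gamma(108.1+58, 15.0+7) = Gamma(166.1, 22.0).
Posterior mean = α/β = 166.1/22.0 = 7.5500.

7.5500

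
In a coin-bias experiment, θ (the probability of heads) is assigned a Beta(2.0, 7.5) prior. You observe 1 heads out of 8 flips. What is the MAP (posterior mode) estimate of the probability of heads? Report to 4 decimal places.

0.1290

The Beta prior is conjugate to a Binomial/Bernoulli likelihood; the update adds successes to α and failures to β.
Posterior: Beta(α+k, β+n−k) = Beta(2.0+1, 7.5+7) = Beta(3.0, 14.5).
Mode of Beta(a,b) for a,b>1 is (a−1)/(a+b−2) = 2.0/15.5 = 0.1290.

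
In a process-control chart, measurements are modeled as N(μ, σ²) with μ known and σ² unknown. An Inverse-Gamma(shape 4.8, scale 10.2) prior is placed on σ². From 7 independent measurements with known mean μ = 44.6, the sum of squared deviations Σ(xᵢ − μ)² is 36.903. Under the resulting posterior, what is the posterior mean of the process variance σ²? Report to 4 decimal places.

With known mean μ and an Inverse-Gamma(α, β) prior on σ², the Normal likelihood is conjugate: posterior is Inv-Gamma(α + n/2, β + Σ(xᵢ−μ)²/2).
Posterior: Inv-Gamma(4.8 + 7/2, 10.2 + 36.903/2) = Inv-Gamma(8.30, 28.6515).
E[σ²|data] = β/(α−1) = 28.6515/7.30 = 3.9249.

3.9249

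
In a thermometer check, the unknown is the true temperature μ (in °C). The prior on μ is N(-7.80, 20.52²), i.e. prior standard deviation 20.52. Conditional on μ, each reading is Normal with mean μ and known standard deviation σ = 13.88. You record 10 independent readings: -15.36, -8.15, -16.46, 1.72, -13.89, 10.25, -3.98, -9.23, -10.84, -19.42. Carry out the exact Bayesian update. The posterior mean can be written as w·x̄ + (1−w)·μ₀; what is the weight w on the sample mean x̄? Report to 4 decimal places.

0.9562

For Normal data with known variance σ², a Normal(μ₀, σ₀²) prior on μ is conjugate. Posterior precision = 1/σ₀² + n/σ²; posterior mean is the precision-weighted average of μ₀ and x̄.
σ₀² = 20.52² = 421.0704, σ² = 13.88² = 192.6544. Prior precision 1/σ₀² = 1/421.0704; data precision n/σ² = 10/192.6544.
w = (n/σ²)/(1/σ₀² + n/σ²) = n·σ₀²/(σ² + n·σ₀²) = 10·421.0704/(192.6544 + 10·421.0704) = 4210.704/4403.3584 = 0.9562.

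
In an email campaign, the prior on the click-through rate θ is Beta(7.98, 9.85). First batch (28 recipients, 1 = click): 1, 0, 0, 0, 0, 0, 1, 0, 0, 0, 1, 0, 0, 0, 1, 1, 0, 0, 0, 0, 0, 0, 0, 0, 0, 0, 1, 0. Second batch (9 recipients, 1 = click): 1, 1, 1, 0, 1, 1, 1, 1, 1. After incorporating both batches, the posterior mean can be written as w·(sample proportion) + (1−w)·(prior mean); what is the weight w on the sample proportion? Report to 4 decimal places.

The Beta prior is conjugate to a Binomial/Bernoulli likelihood; the update adds successes to α and failures to β.
Total number of recipients: n = 28 + 9 = 37.
Posterior mean = (α₀+k)/(α₀+β₀+n) = [n/(α₀+β₀+n)]·(k/n) + [(α₀+β₀)/(α₀+β₀+n)]·α₀/(α₀+β₀), so only n and the prior enter the weight.
The weight on the data is w = n/(α₀+β₀+n) = 37/(7.98+9.85+37) = 37/54.83 = 0.6748.

0.6748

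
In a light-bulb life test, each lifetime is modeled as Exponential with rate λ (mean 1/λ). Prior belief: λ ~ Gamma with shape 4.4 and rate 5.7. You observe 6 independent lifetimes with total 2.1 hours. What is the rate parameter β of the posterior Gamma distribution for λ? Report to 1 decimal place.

7.8

With a Gamma(shape α, rate β) prior on the exponential rate λ, the posterior after n observations with total T = Σxᵢ is Gamma(α+n, β+T).
Posterior: Gamma(4.4+6, 5.7+2.1) = Gamma(10.4, 7.8).
Posterior β = 7.8.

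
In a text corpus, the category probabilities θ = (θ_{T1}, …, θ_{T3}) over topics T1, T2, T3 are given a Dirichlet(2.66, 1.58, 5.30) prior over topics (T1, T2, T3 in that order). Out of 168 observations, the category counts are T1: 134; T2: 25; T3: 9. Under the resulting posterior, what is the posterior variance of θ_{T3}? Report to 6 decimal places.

0.000415

The Dirichlet prior is conjugate to the Multinomial likelihood: each posterior αⱼ = prior αⱼ + observed count nⱼ.
Posterior concentration: (136.66, 26.58, 14.30), total = 177.54.
Var[θ_j] = α_j(Σα−α_j)/((Σα)²(Σα+1)) = 14.30·163.24/(177.54²·178.54) = 0.000415.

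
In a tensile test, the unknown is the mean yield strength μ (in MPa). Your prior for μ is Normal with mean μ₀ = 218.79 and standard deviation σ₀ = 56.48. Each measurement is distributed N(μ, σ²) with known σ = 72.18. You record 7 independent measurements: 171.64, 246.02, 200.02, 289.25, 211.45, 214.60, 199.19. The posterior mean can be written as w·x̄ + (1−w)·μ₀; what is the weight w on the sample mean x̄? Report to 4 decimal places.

0.8108

For Normal data with known variance σ², a Normal(μ₀, σ₀²) prior on μ is conjugate. Posterior precision = 1/σ₀² + n/σ²; posterior mean is the precision-weighted average of μ₀ and x̄.
σ₀² = 56.48² = 3189.9904, σ² = 72.18² = 5209.9524. Prior precision 1/σ₀² = 1/3189.9904; data precision n/σ² = 7/5209.9524.
w = (n/σ²)/(1/σ₀² + n/σ²) = n·σ₀²/(σ² + n·σ₀²) = 7·3189.9904/(5209.9524 + 7·3189.9904) = 22329.9328/27539.8852 = 0.8108.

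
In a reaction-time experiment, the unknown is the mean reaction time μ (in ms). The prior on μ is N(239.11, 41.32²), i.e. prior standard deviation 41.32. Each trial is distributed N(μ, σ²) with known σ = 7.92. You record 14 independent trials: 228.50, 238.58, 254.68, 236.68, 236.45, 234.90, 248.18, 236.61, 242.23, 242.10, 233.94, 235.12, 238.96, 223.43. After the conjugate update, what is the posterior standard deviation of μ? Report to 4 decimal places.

For Normal data with known variance σ², a Normal(μ₀, σ₀²) prior on μ is conjugate. Posterior precision = 1/σ₀² + n/σ²; posterior mean is the precision-weighted average of μ₀ and x̄.
σ₀² = 41.32² = 1707.3424, σ² = 7.92² = 62.7264; σ² + n·σ₀² = 62.7264 + 14·1707.3424 = 23965.52.
Posterior precision = 1/σ₀² + n/σ² = 1/1707.3424 + 14/62.7264 = (σ² + n·σ₀²)/(σ₀²σ²) = 23965.52/(1707.3424·62.7264); posterior variance σₙ² = σ₀²σ²/(σ² + n·σ₀²) = 1707.3424·62.7264/23965.52 = 4.468730.
Posterior SD = √σₙ² = √(1707.3424·62.7264/23965.52) = 2.1139.

2.1139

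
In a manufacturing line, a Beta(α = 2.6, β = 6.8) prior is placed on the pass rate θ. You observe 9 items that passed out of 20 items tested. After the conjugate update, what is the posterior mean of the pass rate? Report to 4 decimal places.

0.3946

The Beta prior is conjugate to a Binomial/Bernoulli likelihood; the update adds successes to α and failures to β.
Posterior: Beta(α+k, β+n−k) = Beta(2.6+9, 6.8+11) = Beta(11.6, 17.8).
Posterior mean = α/(α+β) = 11.6/29.4 = 0.3946.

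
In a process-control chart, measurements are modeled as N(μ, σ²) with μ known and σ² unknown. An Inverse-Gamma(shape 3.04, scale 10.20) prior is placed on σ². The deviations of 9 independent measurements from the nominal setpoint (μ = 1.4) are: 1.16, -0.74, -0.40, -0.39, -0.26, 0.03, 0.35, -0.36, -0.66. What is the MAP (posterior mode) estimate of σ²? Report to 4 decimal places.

1.3678

With known mean μ and an Inverse-Gamma(α, β) prior on σ², the Normal likelihood is conjugate: posterior is Inv-Gamma(α + n/2, β + Σ(xᵢ−μ)²/2).
Σ(xᵢ−μ)² = (1.16)² + (-0.74)² + (-0.40)² + (-0.39)² + (-0.26)² + (0.03)² + (0.35)² + (-0.36)² + (-0.66)² = 2.9615.
Posterior: Inv-Gamma(3.04 + 9/2, 10.20 + 2.9615/2) = Inv-Gamma(7.54, 11.68075).
Mode = β/(α+1) = 11.68075/8.54 = 1.3678.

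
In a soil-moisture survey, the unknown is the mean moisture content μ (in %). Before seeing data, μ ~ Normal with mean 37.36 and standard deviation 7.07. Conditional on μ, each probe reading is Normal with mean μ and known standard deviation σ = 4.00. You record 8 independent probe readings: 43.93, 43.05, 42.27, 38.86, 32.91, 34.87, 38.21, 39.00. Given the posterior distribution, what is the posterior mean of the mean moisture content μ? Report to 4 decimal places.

39.0691

For Normal data with known variance σ², a Normal(μ₀, σ₀²) prior on μ is conjugate. Posterior precision = 1/σ₀² + n/σ²; posterior mean is the precision-weighted average of μ₀ and x̄.
Σxᵢ = 43.93 + 43.05 + 42.27 + 38.86 + 32.91 + 34.87 + 38.21 + 39.00 = 313.1, so n·x̄ = 313.1.
σ₀² = 7.07² = 49.9849, σ² = 4.00² = 16; σ² + n·σ₀² = 16 + 8·49.9849 = 415.8792.
Posterior mean = (μ₀/σ₀² + n·x̄/σ²)/(1/σ₀² + n/σ²) = (σ²·μ₀ + σ₀²·n·x̄)/(σ² + n·σ₀²) = (16·37.36 + 49.9849·313.1)/415.8792 = 16248.03219/415.8792 = 39.0691.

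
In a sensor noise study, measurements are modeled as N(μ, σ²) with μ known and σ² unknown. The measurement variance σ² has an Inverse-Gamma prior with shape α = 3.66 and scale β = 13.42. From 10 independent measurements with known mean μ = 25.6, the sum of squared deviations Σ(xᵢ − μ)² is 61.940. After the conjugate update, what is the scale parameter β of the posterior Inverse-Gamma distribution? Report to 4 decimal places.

44.3900

With known mean μ and an Inverse-Gamma(α, β) prior on σ², the Normal likelihood is conjugate: posterior is Inv-Gamma(α + n/2, β + Σ(xᵢ−μ)²/2).
Posterior: Inv-Gamma(3.66 + 10/2, 13.42 + 61.940/2) = Inv-Gamma(8.66, 44.3900).
Posterior β = 44.3900.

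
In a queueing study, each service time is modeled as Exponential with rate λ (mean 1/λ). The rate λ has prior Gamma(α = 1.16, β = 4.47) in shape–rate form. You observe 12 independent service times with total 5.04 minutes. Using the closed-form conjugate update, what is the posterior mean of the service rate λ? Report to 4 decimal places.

With a Gamma(shape α, rate β) prior on the exponential rate λ, the posterior after n observations with total T = Σxᵢ is Gamma(α+n, β+T).
Posterior: Gamma(1.16+12, 4.47+5.04) = Gamma(13.16, 9.51).
Posterior mean of λ = α/β = 13.16/9.51 = 1.3838.

1.3838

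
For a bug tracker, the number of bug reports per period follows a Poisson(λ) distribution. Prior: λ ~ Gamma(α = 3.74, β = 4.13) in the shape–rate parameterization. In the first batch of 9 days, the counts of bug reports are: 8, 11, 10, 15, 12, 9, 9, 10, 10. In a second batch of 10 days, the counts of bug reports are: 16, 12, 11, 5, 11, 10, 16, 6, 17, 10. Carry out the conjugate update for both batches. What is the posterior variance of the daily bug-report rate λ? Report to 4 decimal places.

With a Gamma(shape α, rate β) prior, the Poisson likelihood is conjugate: the posterior is Gamma(α + ΣXᵢ, β + n).
Batch 1: sum of counts S = 94 over n = 9 days.
After batch 1: Gamma(α+S, β+n) = Gamma(3.74+94, 4.13+9) = Gamma(97.74, 13.13).
Batch 2: sum of counts S = 114 over n = 10 days.
After batch 2: Gamma(α+S, β+n) = Gamma(97.74+114, 13.13+10) = Gamma(211.74, 23.13).
Var = α/β² = 211.74/23.13² = 0.3958.

0.3958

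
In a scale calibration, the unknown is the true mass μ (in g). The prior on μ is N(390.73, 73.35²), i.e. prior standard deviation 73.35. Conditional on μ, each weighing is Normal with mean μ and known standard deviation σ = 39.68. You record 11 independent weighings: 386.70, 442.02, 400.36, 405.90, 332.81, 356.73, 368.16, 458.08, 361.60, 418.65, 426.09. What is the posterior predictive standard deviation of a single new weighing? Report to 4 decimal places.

41.3996

For Normal data with known variance σ², a Normal(μ₀, σ₀²) prior on μ is conjugate. Posterior precision = 1/σ₀² + n/σ²; posterior mean is the precision-weighted average of μ₀ and x̄.
σ₀² = 73.35² = 5380.2225, σ² = 39.68² = 1574.5024; σ² + n·σ₀² = 1574.5024 + 11·5380.2225 = 60756.9499.
Posterior precision = 1/σ₀² + n/σ² = 1/5380.2225 + 11/1574.5024 = (σ² + n·σ₀²)/(σ₀²σ²) = 60756.9499/(5380.2225·1574.5024); posterior variance σₙ² = σ₀²σ²/(σ² + n·σ₀²) = 5380.2225·1574.5024/60756.9499 = 139.427230.
Predictive variance for one new observation = σₙ² + σ² = 5380.2225·1574.5024/60756.9499 + 1574.5024 = σ²·(σ₀² + 60756.9499)/60756.9499 = 1574.5024·66137.1724/60756.9499 = 1713.929630; SD = √(1574.5024·66137.1724/60756.9499) = 41.3996.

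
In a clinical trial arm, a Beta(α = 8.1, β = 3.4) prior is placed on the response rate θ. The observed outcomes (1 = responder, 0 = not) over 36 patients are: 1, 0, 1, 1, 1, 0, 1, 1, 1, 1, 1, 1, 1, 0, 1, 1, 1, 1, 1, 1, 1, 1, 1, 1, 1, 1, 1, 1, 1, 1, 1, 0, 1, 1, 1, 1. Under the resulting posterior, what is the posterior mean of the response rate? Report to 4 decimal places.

The Beta prior is conjugate to a Binomial/Bernoulli likelihood; the update adds successes to α and failures to β.
Posterior: Beta(α+k, β+n−k) = Beta(8.1+32, 3.4+4) = Beta(40.1, 7.4).
Posterior mean = α/(α+β) = 40.1/47.5 = 0.8442.

0.8442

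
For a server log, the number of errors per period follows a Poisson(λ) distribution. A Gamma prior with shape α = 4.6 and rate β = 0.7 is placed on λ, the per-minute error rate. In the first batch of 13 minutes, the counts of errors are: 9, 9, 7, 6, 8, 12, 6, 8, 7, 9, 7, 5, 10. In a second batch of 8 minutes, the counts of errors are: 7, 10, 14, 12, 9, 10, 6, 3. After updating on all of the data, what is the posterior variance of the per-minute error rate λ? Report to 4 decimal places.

With a Gamma(shape α, rate β) prior, the Poisson likelihood is conjugate: the posterior is Gamma(α + ΣXᵢ, β + n).
Batch 1: sum of counts S = 103 over n = 13 minutes.
After batch 1: Gamma(α+S, β+n) = Gamma(4.6+103, 0.7+13) = Gamma(107.6, 13.7).
Batch 2: sum of counts S = 71 over n = 8 minutes.
After batch 2: Gamma(α+S, β+n) = Gamma(107.6+71, 13.7+8) = Gamma(178.6, 21.7).
Var = α/β² = 178.6/21.7² = 0.3793.

0.3793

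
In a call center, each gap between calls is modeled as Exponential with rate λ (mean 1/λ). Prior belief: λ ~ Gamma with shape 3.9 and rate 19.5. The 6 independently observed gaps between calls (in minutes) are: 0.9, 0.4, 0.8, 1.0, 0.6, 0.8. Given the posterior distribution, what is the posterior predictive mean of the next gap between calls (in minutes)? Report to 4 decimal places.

With a Gamma(shape α, rate β) prior on the exponential rate λ, the posterior after n observations with total T = Σxᵢ is Gamma(α+n, β+T).
Sum of observations T = 4.5 minutes; n = 6.
Posterior: Gamma(3.9+6, 19.5+4.5) = Gamma(9.9, 24.0).
The predictive distribution for the next observation is Lomax; its mean is β/(α−1) = 24.0/8.9 = 2.6966.

2.6966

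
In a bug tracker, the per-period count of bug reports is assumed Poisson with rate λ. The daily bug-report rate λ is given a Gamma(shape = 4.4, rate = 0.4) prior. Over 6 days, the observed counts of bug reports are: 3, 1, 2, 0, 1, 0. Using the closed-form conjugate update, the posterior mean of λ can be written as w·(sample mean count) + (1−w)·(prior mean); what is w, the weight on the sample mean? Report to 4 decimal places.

With a Gamma(shape α, rate β) prior, the Poisson likelihood is conjugate: the posterior is Gamma(α + ΣXᵢ, β + n).
Posterior mean = (α₀+S)/(β₀+n) = [n/(β₀+n)]·(S/n) + [β₀/(β₀+n)]·(α₀/β₀), so only n and β₀ enter the weight.
Weight on data w = n/(β₀+n) = 6/(0.4+6) = 6/6.4 = 0.9375.

0.9375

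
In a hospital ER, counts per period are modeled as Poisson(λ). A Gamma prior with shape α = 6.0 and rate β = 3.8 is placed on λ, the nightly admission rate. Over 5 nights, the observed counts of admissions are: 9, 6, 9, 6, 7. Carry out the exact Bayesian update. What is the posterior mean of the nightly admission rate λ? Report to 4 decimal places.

With a Gamma(shape α, rate β) prior, the Poisson likelihood is conjugate: the posterior is Gamma(α + ΣXᵢ, β + n).
Sum of counts S = 37 over n = 5 nights.
Posterior: Gamma(α+S, β+n) = Gamma(6.0+37, 3.8+5) = Gamma(43.0, 8.8).
Posterior mean = α/β = 43.0/8.8 = 4.8864.

4.8864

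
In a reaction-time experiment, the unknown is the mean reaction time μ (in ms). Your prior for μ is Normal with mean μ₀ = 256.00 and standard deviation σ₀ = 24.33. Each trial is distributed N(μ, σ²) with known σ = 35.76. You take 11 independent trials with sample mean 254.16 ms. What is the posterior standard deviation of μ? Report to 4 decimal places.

9.8575

For Normal data with known variance σ², a Normal(μ₀, σ₀²) prior on μ is conjugate. Posterior precision = 1/σ₀² + n/σ²; posterior mean is the precision-weighted average of μ₀ and x̄.
σ₀² = 24.33² = 591.9489, σ² = 35.76² = 1278.7776; σ² + n·σ₀² = 1278.7776 + 11·591.9489 = 7790.2155.
Posterior precision = 1/σ₀² + n/σ² = 1/591.9489 + 11/1278.7776 = (σ² + n·σ₀²)/(σ₀²σ²) = 7790.2155/(591.9489·1278.7776); posterior variance σₙ² = σ₀²σ²/(σ² + n·σ₀²) = 591.9489·1278.7776/7790.2155 = 97.169455.
Posterior SD = √σₙ² = √(591.9489·1278.7776/7790.2155) = 9.8575.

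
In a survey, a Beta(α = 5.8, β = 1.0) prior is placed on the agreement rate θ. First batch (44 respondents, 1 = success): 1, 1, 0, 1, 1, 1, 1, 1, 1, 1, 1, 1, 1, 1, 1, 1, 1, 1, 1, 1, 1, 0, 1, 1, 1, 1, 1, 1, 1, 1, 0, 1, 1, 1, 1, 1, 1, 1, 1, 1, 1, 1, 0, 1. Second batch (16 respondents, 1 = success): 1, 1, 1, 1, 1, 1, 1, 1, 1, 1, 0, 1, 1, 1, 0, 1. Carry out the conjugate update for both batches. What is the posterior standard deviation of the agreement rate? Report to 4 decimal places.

The Beta prior is conjugate to a Binomial/Bernoulli likelihood; the update adds successes to α and failures to β.
After batch 1: Beta(5.8+40, 1.0+4) = Beta(45.8, 5.0).
After batch 2: Beta(45.8+14, 5.0+2) = Beta(59.8, 7.0).
Var = αβ/((α+β)²(α+β+1)) = 59.8·7.0/(66.8²·67.8) = 0.00138362; SD = √0.00138362 = 0.0372.

0.0372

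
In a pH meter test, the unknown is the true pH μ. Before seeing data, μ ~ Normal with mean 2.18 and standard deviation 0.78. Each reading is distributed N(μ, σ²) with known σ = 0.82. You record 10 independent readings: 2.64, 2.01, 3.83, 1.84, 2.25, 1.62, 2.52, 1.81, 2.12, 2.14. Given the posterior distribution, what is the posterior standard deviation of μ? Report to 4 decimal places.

0.2461

For Normal data with known variance σ², a Normal(μ₀, σ₀²) prior on μ is conjugate. Posterior precision = 1/σ₀² + n/σ²; posterior mean is the precision-weighted average of μ₀ and x̄.
σ₀² = 0.78² = 0.6084, σ² = 0.82² = 0.6724; σ² + n·σ₀² = 0.6724 + 10·0.6084 = 6.7564.
Posterior precision = 1/σ₀² + n/σ² = 1/0.6084 + 10/0.6724 = (σ² + n·σ₀²)/(σ₀²σ²) = 6.7564/(0.6084·0.6724); posterior variance σₙ² = σ₀²σ²/(σ² + n·σ₀²) = 0.6084·0.6724/6.7564 = 0.060548.
Posterior SD = √σₙ² = √(0.6084·0.6724/6.7564) = 0.2461.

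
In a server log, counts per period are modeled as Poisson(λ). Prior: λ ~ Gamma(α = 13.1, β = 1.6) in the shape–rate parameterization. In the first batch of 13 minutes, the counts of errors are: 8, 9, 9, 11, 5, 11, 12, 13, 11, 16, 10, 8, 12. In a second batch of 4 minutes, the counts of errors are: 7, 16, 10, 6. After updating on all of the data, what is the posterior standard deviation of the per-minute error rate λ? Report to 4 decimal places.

0.7354

With a Gamma(shape α, rate β) prior, the Poisson likelihood is conjugate: the posterior is Gamma(α + ΣXᵢ, β + n).
Batch 1: sum of counts S = 135 over n = 13 minutes.
After batch 1: Gamma(α+S, β+n) = Gamma(13.1+135, 1.6+13) = Gamma(148.1, 14.6).
Batch 2: sum of counts S = 39 over n = 4 minutes.
After batch 2: Gamma(α+S, β+n) = Gamma(148.1+39, 14.6+4) = Gamma(187.1, 18.6).
SD = √α/β = √187.1/18.6 = 0.7354.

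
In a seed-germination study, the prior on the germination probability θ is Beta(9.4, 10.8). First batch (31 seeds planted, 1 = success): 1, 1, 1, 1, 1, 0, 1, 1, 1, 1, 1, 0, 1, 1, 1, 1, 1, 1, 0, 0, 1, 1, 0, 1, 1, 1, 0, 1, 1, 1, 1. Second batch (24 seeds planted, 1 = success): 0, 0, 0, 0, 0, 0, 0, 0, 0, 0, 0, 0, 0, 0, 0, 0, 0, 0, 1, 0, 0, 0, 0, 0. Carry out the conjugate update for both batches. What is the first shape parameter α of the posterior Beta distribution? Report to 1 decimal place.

The Beta prior is conjugate to a Binomial/Bernoulli likelihood; the update adds successes to α and failures to β.
After batch 1: Beta(9.4+25, 10.8+6) = Beta(34.4, 16.8).
After batch 2: Beta(34.4+1, 16.8+23) = Beta(35.4, 39.8).
Posterior α = 35.4.

35.4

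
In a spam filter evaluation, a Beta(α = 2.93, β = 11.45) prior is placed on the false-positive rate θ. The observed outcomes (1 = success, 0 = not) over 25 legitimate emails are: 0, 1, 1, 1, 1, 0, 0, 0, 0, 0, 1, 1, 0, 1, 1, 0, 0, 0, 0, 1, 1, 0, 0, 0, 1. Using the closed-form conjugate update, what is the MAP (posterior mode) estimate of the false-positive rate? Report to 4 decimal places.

0.3459

The Beta prior is conjugate to a Binomial/Bernoulli likelihood; the update adds successes to α and failures to β.
Posterior: Beta(α+k, β+n−k) = Beta(2.93+11, 11.45+14) = Beta(13.93, 25.45).
Mode of Beta(a,b) for a,b>1 is (a−1)/(a+b−2) = 12.93/37.38 = 0.3459.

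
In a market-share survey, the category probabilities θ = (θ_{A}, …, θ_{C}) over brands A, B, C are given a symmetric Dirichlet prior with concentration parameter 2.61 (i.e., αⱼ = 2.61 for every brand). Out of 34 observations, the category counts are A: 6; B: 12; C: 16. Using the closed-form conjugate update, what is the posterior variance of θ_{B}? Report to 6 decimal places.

0.005307

The Dirichlet prior is conjugate to the Multinomial likelihood: each posterior αⱼ = prior αⱼ + observed count nⱼ.
Posterior concentration: (8.61, 14.61, 18.61), total = 41.83.
Var[θ_j] = α_j(Σα−α_j)/((Σα)²(Σα+1)) = 14.61·27.22/(41.83²·42.83) = 0.005307.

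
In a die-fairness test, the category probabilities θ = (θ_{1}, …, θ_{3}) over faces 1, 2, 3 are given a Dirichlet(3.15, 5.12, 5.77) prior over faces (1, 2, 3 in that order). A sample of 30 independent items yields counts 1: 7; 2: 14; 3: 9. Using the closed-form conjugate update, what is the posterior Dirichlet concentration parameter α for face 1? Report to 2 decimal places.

The Dirichlet prior is conjugate to the Multinomial likelihood: each posterior αⱼ = prior αⱼ + observed count nⱼ.
Posterior concentration: (10.15, 19.12, 14.77), total = 44.04.
α_{1} = 3.15 + 7 = 10.15.

10.15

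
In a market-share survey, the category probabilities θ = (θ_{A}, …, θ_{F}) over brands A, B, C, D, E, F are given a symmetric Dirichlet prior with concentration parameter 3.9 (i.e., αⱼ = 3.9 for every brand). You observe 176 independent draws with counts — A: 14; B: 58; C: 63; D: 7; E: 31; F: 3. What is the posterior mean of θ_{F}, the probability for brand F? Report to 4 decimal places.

The Dirichlet prior is conjugate to the Multinomial likelihood: each posterior αⱼ = prior αⱼ + observed count nⱼ.
Posterior concentration: (17.9, 61.9, 66.9, 10.9, 34.9, 6.9), total = 199.4.
E[θ_{F}|data] = α_{F}/Σα = 6.9/199.4 = 0.0346.

0.0346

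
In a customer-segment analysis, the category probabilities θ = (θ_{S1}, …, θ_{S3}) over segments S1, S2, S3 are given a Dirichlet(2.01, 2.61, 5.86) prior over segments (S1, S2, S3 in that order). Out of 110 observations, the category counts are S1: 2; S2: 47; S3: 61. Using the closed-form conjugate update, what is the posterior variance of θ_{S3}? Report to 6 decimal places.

0.002033

The Dirichlet prior is conjugate to the Multinomial likelihood: each posterior αⱼ = prior αⱼ + observed count nⱼ.
Posterior concentration: (4.01, 49.61, 66.86), total = 120.48.
Var[θ_j] = α_j(Σα−α_j)/((Σα)²(Σα+1)) = 66.86·53.62/(120.48²·121.48) = 0.002033.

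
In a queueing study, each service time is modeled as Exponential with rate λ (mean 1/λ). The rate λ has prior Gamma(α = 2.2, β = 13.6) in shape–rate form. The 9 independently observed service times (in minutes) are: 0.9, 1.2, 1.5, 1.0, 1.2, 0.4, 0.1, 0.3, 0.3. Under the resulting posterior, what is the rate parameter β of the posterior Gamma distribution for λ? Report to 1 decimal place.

With a Gamma(shape α, rate β) prior on the exponential rate λ, the posterior after n observations with total T = Σxᵢ is Gamma(α+n, β+T).
Sum of observations T = 6.9 minutes; n = 9.
Posterior: Gamma(2.2+9, 13.6+6.9) = Gamma(11.2, 20.5).
Posterior β = 20.5.

20.5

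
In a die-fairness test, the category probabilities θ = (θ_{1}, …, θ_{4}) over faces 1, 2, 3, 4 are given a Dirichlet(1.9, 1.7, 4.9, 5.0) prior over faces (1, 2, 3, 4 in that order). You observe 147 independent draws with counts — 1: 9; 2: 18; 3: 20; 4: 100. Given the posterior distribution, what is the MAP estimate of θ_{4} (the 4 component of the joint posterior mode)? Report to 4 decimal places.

0.6645

The Dirichlet prior is conjugate to the Multinomial likelihood: each posterior αⱼ = prior αⱼ + observed count nⱼ.
Posterior concentration: (10.9, 19.7, 24.9, 105.0), total = 160.5.
Joint mode component: (α_{4}−1)/(Σα−K) = 104.0/156.5 = 0.6645.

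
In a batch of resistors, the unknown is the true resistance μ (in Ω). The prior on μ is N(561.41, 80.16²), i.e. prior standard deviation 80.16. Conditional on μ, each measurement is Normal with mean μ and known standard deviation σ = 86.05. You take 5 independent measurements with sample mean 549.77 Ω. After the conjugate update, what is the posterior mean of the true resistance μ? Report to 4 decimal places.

For Normal data with known variance σ², a Normal(μ₀, σ₀²) prior on μ is conjugate. Posterior precision = 1/σ₀² + n/σ²; posterior mean is the precision-weighted average of μ₀ and x̄.
n·x̄ = 5·549.77 = 2748.85.
σ₀² = 80.16² = 6425.6256, σ² = 86.05² = 7404.6025; σ² + n·σ₀² = 7404.6025 + 5·6425.6256 = 39532.7305.
Posterior mean = (μ₀/σ₀² + n·x̄/σ²)/(1/σ₀² + n/σ²) = (σ²·μ₀ + σ₀²·n·x̄)/(σ² + n·σ₀²) = (7404.6025·561.41 + 6425.6256·2748.85)/39532.7305 = 21820098.820085/39532.7305 = 551.9502.

551.9502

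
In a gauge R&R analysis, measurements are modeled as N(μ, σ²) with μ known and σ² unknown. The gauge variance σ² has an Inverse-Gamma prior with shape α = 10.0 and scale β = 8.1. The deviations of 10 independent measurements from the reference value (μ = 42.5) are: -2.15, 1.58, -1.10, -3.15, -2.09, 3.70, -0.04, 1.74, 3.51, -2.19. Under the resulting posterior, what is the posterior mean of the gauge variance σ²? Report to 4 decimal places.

2.5948

With known mean μ and an Inverse-Gamma(α, β) prior on σ², the Normal likelihood is conjugate: posterior is Inv-Gamma(α + n/2, β + Σ(xᵢ−μ)²/2).
Σ(xᵢ−μ)² = (-2.15)² + (1.58)² + (-1.10)² + (-3.15)² + (-2.09)² + (3.70)² + (-0.04)² + (1.74)² + (3.51)² + (-2.19)² = 56.4549.
Posterior: Inv-Gamma(10.0 + 10/2, 8.1 + 56.4549/2) = Inv-Gamma(15.00, 36.32745).
E[σ²|data] = β/(α−1) = 36.32745/14.00 = 2.5948.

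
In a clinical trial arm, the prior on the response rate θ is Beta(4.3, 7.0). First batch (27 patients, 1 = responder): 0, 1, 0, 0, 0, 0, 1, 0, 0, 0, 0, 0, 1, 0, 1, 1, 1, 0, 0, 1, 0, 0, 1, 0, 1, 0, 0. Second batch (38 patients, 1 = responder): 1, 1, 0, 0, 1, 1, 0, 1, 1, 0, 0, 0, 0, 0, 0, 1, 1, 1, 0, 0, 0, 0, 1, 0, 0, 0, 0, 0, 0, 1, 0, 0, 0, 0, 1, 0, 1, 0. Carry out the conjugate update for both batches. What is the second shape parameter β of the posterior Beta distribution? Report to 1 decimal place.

The Beta prior is conjugate to a Binomial/Bernoulli likelihood; the update adds successes to α and failures to β.
After batch 1: Beta(4.3+9, 7.0+18) = Beta(13.3, 25.0).
After batch 2: Beta(13.3+13, 25.0+25) = Beta(26.3, 50.0).
Posterior β = 50.0.

50.0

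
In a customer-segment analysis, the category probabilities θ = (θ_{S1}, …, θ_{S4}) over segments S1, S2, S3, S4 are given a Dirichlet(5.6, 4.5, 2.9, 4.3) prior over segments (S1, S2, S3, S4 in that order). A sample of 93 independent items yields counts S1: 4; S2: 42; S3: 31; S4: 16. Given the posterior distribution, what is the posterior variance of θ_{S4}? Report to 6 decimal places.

0.001349

The Dirichlet prior is conjugate to the Multinomial likelihood: each posterior αⱼ = prior αⱼ + observed count nⱼ.
Posterior concentration: (9.6, 46.5, 33.9, 20.3), total = 110.3.
Var[θ_j] = α_j(Σα−α_j)/((Σα)²(Σα+1)) = 20.3·90.0/(110.3²·111.3) = 0.001349.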